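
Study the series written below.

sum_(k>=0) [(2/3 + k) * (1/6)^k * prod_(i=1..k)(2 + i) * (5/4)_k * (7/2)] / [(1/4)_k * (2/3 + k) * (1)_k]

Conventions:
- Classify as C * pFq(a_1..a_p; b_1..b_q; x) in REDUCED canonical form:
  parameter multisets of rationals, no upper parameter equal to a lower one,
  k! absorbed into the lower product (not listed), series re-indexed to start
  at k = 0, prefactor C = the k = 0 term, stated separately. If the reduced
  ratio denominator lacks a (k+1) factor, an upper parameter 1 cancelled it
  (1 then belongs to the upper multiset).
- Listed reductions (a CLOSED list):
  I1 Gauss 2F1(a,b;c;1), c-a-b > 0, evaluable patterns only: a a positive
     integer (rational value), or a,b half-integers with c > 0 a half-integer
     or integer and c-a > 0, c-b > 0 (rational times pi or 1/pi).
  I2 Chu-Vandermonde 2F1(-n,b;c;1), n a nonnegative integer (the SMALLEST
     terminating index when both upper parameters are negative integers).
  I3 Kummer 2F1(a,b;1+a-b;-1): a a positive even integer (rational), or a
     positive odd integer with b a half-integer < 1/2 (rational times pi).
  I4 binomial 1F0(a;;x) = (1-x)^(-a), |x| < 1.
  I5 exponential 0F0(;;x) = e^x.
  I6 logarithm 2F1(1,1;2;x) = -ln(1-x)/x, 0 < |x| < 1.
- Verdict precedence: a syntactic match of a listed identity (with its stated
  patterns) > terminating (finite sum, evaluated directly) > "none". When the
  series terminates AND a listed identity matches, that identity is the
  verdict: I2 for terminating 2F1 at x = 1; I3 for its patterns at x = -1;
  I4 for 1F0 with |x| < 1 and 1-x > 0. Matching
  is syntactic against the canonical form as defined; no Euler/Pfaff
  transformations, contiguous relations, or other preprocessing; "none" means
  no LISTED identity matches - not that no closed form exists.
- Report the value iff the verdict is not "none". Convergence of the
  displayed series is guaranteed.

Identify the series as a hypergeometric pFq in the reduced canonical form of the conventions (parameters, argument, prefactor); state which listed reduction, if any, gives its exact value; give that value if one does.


x = 1/6 here; the reduced form reads 2F1, upper {5/4, 3}, lower {1/4}, C = 7/2. Verdict: none here - no I1-I6 shape fits x = 1/6 with lower {1/4}.

First insight: x = (1/6) and the factor k + 2/3 cancels (top and bottom), leaving C = 7/2, x = 1/6.
Term ratio: r(k) = (1/6) * (k+5/4) (k+3) / [(k+1/4) (k+1)] - rational in k, leading ratio (1/6); with t_0 = 7/2, classification follows.


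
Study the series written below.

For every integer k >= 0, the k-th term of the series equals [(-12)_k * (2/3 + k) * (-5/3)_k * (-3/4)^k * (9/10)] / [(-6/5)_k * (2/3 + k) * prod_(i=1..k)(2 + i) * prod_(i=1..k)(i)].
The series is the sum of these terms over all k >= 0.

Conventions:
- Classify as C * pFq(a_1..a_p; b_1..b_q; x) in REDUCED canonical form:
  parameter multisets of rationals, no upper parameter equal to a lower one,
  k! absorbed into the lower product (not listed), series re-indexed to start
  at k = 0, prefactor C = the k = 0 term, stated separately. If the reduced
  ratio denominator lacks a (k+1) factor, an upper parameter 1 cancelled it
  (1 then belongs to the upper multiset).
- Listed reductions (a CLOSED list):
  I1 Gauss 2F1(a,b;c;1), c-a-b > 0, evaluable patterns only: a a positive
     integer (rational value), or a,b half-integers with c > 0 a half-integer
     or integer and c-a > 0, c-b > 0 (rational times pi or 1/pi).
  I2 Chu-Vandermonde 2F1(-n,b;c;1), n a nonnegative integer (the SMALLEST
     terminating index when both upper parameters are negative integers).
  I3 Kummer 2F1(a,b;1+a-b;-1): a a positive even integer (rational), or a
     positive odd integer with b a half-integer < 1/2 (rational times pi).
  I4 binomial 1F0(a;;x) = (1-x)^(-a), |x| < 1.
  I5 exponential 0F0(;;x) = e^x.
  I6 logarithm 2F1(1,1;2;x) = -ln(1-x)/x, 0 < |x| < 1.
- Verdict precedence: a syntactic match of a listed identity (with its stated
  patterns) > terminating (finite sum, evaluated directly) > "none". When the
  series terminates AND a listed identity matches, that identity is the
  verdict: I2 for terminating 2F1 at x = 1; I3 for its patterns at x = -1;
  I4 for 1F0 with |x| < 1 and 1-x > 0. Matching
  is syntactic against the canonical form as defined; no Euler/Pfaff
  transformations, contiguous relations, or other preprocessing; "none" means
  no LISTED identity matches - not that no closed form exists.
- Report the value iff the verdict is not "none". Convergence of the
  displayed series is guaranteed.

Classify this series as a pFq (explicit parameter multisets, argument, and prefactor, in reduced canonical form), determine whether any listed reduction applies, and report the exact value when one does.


At argument -3/4: a 2F2 with upper {-12, -5/3}, lower {-6/5, 3}, scaled by C = 9/10. Verdict: terminating - upper -12 stops the sum at k = 12; the 13 terms are added exactly. Its exact value is 5404948016674941550708339/258934889596771589160960.

Key observation: t_0 being 9/10, the product of the first k integers (C = 9/10, x = -3/4) is k!.
Adjacent-term ratio: r(k) = (-3/4) * (k-12) (k-5/3) / [(k-6/5) (k+3) (k+1)] - poly over poly, x = (-3/4) from leading terms; C = 9/10 at k = 0.


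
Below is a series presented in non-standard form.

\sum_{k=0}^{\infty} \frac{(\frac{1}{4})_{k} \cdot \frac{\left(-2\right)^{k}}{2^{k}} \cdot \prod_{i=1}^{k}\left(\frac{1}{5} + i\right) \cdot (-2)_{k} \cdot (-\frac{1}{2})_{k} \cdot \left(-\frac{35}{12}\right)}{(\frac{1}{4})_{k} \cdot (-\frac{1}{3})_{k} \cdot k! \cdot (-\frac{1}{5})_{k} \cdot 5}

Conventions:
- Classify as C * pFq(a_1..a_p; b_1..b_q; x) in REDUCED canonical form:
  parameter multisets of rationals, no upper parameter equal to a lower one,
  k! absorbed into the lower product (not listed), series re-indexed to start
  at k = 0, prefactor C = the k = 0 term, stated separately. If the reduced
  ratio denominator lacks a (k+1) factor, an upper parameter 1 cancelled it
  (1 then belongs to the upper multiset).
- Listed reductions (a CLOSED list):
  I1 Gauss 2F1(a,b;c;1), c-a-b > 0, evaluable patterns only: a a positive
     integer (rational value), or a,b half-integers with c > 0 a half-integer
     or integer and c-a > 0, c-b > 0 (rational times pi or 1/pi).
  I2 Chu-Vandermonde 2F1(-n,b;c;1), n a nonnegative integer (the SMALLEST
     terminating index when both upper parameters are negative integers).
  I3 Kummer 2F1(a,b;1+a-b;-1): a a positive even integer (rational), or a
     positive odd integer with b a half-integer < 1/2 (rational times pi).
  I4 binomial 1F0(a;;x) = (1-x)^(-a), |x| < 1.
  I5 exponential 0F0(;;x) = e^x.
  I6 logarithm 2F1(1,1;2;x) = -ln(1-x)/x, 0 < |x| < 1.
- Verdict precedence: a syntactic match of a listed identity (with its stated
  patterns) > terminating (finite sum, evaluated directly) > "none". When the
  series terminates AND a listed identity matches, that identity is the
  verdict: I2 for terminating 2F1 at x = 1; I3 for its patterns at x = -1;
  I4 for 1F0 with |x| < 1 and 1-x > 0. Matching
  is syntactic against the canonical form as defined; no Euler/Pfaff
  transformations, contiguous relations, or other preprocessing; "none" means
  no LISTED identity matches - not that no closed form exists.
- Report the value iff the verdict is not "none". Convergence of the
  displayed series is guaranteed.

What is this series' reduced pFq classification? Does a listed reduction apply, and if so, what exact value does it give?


Key observation: t_0 = -\frac{7}{12} here, and the two k-th powers (C = -7/12, x = -1) combine into one argument.
Step ratio: r(k) = -1 * (k-2) (k-\frac{1}{2}) (k+\frac{6}{5}) / [(k-\frac{1}{3}) (k-\frac{1}{5}) (k+1)] - rational in k, leading ratio -1; with t_0 = -\frac{7}{12}, classification follows.

At argument -1: a 3F2 with upper {-2, -\frac{1}{2}, \frac{6}{5}}, lower {-\frac{1}{3}, -\frac{1}{5}}, scaled by C = -\frac{7}{12}. Verdict: terminating - the sum ends at index 2 because -2 is a negative integer; exact evaluation follows. Sum: \frac{3983}{192}.


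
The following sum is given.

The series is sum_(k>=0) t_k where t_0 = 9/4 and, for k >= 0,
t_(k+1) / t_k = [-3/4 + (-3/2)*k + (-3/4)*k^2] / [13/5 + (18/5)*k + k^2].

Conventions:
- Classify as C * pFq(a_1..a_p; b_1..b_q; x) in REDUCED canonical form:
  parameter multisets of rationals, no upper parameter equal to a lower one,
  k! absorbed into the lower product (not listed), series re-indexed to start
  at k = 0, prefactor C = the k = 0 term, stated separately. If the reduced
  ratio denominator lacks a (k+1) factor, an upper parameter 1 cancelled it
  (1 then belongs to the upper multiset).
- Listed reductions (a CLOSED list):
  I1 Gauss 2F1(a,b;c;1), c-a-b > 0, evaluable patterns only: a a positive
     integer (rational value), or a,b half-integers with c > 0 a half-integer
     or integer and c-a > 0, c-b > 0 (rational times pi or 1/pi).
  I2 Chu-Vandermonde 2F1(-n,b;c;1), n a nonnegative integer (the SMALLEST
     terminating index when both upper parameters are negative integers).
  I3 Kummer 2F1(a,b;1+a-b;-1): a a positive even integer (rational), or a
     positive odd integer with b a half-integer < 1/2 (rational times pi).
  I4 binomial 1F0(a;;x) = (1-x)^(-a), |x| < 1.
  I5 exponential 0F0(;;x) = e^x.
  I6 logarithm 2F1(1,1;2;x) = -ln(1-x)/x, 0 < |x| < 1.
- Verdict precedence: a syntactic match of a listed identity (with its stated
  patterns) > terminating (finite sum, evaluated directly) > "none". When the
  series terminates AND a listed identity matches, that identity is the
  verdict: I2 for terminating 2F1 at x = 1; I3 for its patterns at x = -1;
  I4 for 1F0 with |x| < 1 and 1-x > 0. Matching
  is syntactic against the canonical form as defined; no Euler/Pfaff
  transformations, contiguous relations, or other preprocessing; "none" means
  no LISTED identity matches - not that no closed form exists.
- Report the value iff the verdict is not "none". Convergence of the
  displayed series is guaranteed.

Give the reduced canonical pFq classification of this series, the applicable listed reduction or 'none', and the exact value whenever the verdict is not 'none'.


At argument -3/4: a 2F1 with upper {1, 1}, lower {13/5}, scaled by C = 9/4. Verdict: none. Every listed pattern misses the 2F1 form at -3/4, upper {1, 1}.

Key step: x = (-3/4) and roots of the ratio polynomials (C = 9/4, x = -3/4) are the negated parameters.
Term ratio: r(k) = (-3/4) * (k+1) (k+1) / [(k+13/5) (k+1)] - rational in k, leading ratio (-3/4); with t_0 = 9/4, classification follows.


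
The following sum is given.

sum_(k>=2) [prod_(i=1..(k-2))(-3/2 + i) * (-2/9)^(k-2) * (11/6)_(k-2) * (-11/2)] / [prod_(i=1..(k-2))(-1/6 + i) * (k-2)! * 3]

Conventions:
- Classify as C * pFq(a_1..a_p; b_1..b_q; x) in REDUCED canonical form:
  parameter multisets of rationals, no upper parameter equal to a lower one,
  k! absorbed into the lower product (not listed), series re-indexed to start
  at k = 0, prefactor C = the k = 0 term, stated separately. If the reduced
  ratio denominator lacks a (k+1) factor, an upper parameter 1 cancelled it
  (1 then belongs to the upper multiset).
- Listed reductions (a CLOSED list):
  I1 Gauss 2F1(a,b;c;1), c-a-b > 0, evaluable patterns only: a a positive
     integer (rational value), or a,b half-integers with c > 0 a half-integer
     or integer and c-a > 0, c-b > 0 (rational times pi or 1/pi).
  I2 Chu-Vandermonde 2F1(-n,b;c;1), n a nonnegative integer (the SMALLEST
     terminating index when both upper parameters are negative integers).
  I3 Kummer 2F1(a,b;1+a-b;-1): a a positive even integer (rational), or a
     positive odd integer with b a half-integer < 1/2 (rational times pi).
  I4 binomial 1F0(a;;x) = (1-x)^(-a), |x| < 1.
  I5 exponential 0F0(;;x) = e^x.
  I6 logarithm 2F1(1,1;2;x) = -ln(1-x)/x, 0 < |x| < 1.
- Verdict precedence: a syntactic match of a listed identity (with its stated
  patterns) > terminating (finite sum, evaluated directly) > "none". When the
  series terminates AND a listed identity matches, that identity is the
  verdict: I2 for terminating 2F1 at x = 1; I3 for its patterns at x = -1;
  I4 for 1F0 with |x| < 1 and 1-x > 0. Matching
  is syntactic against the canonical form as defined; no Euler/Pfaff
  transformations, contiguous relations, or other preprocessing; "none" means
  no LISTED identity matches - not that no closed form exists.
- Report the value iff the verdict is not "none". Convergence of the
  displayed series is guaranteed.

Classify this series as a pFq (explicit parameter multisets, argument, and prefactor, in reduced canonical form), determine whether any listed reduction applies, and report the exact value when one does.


Canonical form: C = -11/6 times 2F1 with upper {-1/2, 11/6}, lower {5/6}, x = -2/9. Verdict: none. A 2F1 with upper {-1/2, 11/6} fits none of I1-I6 at x = -2/9; the sum runs forever.

Key observation: with t_0 = -11/6, the constant factors (C = -11/6, x = -2/9) combine into one prefactor.
Adjacent-term ratio: r(k) = (-2/9) * (k-1/2) (k+11/6) / [(k+5/6) (k+1)] - rational in k. x = (-2/9); t_0 = -11/6; negate the roots.


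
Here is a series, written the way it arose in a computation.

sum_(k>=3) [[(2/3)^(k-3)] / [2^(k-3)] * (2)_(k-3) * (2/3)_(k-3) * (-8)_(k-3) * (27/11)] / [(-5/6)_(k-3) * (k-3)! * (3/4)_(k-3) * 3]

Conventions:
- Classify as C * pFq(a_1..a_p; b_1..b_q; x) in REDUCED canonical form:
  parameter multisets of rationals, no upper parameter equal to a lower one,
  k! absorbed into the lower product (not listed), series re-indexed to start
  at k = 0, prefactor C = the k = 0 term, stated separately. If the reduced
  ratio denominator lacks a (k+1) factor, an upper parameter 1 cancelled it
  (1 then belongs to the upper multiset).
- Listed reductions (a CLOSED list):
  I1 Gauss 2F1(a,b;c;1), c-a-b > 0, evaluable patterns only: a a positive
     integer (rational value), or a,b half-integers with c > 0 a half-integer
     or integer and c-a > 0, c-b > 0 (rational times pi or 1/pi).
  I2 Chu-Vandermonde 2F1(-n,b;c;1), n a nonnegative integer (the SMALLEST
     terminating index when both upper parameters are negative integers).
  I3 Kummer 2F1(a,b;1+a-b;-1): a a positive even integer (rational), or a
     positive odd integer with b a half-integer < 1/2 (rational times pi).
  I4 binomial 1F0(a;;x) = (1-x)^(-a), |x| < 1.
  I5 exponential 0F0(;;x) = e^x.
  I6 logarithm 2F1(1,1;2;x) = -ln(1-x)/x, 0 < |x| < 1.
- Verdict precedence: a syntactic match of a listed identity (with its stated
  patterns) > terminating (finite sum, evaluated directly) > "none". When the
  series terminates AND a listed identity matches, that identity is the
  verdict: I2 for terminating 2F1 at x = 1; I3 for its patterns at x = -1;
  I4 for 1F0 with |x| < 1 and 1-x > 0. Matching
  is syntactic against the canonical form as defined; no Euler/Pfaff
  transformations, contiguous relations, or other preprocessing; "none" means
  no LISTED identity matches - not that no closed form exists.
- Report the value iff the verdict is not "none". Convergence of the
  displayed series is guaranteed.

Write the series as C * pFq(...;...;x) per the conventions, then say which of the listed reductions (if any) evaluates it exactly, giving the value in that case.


Canonical form: C = 9/11 times 3F2 with upper {-8, 2/3, 2}, lower {-5/6, 3/4}, x = 1/3. Verdict: terminating - no listed pattern fits, but -8 in the upper list cuts the series at k = 8; direct evaluation. Exact value: -145741939836529051/76172624395156575.

First insight: t_0 = 9/11 here, and the constant factors (prefactor 9/11) combine into one prefactor.
Ratio: r(k) = (1/3) * (k-8) (k+2/3) (k+2) / [(k-5/6) (k+3/4) (k+1)] - rational in k, leading ratio (1/3); with t_0 = 9/11, classification follows.


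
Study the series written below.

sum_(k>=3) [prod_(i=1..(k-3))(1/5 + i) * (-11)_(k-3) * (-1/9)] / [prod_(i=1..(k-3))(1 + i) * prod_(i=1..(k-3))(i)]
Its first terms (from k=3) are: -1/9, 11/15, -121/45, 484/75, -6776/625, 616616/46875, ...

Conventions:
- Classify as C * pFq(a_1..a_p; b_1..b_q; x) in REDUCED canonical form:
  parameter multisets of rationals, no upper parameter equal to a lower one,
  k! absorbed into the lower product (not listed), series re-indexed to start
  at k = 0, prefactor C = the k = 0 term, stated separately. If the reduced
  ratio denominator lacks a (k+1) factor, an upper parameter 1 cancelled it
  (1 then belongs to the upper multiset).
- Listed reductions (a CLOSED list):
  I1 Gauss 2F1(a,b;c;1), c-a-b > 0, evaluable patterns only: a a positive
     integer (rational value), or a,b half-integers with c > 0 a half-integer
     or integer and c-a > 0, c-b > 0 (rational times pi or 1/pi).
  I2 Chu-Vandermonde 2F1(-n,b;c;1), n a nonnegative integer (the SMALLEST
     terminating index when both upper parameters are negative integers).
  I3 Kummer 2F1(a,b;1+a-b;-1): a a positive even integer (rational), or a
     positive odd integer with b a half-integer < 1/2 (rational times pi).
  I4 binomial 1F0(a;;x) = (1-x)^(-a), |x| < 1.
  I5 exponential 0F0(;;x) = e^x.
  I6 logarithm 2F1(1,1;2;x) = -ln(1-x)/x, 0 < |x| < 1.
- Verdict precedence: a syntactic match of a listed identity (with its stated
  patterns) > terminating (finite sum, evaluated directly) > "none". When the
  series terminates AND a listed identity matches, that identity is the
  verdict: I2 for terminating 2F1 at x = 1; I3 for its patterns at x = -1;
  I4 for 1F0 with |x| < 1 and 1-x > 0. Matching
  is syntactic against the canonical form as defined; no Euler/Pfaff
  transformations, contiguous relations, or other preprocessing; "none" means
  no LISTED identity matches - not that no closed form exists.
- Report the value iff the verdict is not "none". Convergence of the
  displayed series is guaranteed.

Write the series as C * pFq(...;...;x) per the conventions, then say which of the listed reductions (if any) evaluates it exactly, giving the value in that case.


With C = -1/9: the canonical form is 2F1(-11, 6/5; 2; 1). Verdict (x = 1): Chu-Vandermonde (I2) applies (terminating 2F1 at x = 1 with n = 11, b = 6/5, c = 2). Hence: -5966779/1220703125.

The tell: x = 1 and the lower running product (C = -1/9, x = 1) is a rising factorial.
Adjacent-term ratio: r(k) = 1 * (k-11) (k+6/5) / [(k+2) (k+1)] - rational in k. x = 1; t_0 = -1/9; negate the roots.


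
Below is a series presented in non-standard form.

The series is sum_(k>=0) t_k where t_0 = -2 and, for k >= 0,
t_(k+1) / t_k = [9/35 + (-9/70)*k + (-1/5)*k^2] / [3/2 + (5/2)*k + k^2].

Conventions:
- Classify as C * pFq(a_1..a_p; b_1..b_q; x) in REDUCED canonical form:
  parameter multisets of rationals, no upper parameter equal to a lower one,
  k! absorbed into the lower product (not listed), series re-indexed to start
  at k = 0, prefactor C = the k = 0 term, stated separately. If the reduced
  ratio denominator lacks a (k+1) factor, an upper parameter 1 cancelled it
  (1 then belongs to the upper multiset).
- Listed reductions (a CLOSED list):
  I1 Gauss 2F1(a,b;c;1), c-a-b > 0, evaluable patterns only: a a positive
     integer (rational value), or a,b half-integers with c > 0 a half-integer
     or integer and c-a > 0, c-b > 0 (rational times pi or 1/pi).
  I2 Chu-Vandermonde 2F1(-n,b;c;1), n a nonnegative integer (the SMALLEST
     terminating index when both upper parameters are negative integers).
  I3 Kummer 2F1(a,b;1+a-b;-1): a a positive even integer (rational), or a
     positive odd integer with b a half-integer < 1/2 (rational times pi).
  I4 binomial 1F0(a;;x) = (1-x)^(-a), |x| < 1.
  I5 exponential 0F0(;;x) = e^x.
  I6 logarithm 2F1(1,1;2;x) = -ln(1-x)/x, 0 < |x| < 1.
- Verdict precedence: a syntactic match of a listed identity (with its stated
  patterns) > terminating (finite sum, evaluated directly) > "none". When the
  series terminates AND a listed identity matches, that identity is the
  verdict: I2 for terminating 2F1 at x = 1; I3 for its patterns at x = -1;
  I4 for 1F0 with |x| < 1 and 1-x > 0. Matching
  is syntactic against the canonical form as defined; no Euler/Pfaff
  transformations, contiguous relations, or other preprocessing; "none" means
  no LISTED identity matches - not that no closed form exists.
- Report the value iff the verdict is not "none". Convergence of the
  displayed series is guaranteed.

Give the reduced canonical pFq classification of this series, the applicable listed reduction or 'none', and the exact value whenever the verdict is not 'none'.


x = -1/5 here; the reduced form reads 1F0, upper {-6/7}, lower {-}, C = -2. Verdict: binomial (I4) fires (the 1F0 binomial series: exponent 6/7, x = -1/5). Exact value: (-2) * (6/5)^(6/7).

Structural cue: x = (-1/5) and roots of the ratio polynomials (C = -2, x = -1/5) are the negated parameters.
Term ratio: r(k) = (-1/5) * (k-6/7) / [(k+1)] ; factor over Q: parameters, x = (-1/5), and C = -2.


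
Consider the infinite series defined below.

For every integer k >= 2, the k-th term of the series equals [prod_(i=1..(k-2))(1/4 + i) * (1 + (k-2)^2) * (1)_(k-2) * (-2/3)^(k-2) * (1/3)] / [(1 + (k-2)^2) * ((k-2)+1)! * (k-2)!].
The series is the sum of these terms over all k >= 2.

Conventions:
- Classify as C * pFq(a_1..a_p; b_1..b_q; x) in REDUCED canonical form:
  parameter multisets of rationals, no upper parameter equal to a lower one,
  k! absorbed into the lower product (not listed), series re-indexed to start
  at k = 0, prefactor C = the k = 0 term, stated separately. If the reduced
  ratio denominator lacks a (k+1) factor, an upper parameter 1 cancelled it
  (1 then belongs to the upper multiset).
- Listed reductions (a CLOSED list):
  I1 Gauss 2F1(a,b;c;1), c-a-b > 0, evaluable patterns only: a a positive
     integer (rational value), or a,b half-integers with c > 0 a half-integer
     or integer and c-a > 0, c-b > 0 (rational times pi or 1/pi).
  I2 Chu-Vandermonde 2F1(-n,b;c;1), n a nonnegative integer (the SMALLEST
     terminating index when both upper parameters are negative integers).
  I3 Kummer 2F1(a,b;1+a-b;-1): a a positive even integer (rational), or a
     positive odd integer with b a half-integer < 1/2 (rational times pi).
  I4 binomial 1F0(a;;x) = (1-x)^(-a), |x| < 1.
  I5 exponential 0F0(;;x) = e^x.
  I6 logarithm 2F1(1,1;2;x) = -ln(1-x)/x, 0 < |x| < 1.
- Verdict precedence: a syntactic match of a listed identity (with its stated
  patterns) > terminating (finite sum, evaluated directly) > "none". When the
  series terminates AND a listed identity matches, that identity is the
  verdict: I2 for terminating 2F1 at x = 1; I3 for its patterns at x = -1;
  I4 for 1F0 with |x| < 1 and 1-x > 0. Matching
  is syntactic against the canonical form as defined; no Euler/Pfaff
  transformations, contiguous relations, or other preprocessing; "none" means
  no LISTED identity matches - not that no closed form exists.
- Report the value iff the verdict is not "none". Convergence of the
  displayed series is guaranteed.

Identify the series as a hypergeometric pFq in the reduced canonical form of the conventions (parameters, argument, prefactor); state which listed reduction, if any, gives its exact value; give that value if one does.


Reduced: x = -2/3, 2F1, upper = {1, 5/4}, lower = {2}, C = 1/3. Verdict: no listed reduction: x = -2/3 and upper {1, 5/4} fail every I1-I6 pattern.

The tell: with t_0 = 1/3, the denominator's factorial ratio (C = 1/3, x = -2/3) is a lower Pochhammer.
Ratio: r(k) = (-2/3) * (k+1) (k+5/4) / [(k+2) (k+1)] - rational in k. x = (-2/3); t_0 = 1/3; negate the roots.


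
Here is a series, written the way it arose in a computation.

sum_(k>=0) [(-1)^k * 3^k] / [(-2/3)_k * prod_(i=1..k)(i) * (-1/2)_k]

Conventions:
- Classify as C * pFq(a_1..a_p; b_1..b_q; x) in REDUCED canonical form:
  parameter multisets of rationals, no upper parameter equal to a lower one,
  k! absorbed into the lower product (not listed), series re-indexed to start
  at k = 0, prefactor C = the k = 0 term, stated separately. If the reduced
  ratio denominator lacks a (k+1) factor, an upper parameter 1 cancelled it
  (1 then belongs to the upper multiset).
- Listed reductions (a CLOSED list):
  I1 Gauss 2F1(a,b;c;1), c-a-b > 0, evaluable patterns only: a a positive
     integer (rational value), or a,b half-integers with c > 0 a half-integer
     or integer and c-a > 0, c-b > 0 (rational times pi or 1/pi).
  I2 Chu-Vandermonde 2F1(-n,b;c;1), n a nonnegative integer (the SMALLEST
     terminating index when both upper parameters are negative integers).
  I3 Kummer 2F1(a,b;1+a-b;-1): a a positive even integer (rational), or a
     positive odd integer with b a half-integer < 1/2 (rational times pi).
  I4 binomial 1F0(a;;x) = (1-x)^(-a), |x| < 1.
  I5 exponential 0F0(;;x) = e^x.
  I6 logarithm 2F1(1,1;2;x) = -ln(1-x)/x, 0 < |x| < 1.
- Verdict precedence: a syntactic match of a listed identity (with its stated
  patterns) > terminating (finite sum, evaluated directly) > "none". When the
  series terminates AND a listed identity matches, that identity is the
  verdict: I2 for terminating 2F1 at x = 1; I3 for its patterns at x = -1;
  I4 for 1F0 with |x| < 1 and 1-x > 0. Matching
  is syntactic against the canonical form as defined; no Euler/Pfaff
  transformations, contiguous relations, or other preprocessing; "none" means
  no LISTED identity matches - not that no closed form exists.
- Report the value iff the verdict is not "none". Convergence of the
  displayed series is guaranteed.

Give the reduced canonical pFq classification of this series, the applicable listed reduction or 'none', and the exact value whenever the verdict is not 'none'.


First insight: from the first term 1: the (-1)^k factor (prefactor 1) folds into the argument's sign.
Adjacent-term ratio: r(k) = (-3) * 1 / [(k-2/3) (k-1/2) (k+1)] - rational; roots negated = parameters, x = (-3), C = 1.

x = -3 here; the reduced form reads 0F2, upper {-}, lower {-2/3, -1/2}, C = 1. Verdict: none - at argument -3 the multisets {-} ; {-2/3, -1/2} match no listed identity.


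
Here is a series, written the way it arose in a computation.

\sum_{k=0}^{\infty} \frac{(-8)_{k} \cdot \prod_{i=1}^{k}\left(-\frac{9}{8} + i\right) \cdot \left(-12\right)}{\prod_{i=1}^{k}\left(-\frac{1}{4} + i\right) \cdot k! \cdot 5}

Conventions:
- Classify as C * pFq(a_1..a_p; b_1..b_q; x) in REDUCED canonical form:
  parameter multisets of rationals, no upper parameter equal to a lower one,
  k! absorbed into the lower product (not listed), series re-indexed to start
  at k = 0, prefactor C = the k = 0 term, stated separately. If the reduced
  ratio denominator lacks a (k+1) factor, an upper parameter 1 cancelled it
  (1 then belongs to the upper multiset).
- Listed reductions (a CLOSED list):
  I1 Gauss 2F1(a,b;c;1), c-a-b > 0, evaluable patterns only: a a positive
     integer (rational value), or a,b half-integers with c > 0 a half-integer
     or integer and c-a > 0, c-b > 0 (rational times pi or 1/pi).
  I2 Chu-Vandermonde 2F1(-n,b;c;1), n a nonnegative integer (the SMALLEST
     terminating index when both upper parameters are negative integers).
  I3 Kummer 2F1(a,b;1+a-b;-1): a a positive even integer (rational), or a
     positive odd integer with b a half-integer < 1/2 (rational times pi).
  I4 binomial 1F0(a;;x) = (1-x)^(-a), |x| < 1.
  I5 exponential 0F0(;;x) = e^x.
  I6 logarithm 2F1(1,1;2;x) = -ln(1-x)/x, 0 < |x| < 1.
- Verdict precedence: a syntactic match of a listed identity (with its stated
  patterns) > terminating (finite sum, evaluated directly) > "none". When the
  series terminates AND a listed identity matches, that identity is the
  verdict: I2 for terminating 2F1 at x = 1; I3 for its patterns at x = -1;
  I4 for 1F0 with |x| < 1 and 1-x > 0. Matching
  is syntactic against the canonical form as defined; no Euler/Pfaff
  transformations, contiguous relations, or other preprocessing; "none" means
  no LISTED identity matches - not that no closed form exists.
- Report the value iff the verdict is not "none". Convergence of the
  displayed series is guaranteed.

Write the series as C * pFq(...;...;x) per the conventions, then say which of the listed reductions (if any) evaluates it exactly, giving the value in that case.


This is -\frac{12}{5} * 2F1(-8, -\frac{1}{8}; \frac{3}{4}; 1) in reduced canonical form. Verdict: this is the Chu-Vandermonde identity I2 (terminating 2F1 at x = 1 with n = 8, b = -1/8, c = \frac{3}{4}). Value: -\frac{4277}{1216}.

Key observation: x = 1 and the lower running product (C = -12/5) is a rising factorial.
Step ratio: r(k) = 1 * (k-8) (k-\frac{1}{8}) / [(k+\frac{3}{4}) (k+1)] - rational in k. x = 1; t_0 = -\frac{12}{5}; negate the roots.


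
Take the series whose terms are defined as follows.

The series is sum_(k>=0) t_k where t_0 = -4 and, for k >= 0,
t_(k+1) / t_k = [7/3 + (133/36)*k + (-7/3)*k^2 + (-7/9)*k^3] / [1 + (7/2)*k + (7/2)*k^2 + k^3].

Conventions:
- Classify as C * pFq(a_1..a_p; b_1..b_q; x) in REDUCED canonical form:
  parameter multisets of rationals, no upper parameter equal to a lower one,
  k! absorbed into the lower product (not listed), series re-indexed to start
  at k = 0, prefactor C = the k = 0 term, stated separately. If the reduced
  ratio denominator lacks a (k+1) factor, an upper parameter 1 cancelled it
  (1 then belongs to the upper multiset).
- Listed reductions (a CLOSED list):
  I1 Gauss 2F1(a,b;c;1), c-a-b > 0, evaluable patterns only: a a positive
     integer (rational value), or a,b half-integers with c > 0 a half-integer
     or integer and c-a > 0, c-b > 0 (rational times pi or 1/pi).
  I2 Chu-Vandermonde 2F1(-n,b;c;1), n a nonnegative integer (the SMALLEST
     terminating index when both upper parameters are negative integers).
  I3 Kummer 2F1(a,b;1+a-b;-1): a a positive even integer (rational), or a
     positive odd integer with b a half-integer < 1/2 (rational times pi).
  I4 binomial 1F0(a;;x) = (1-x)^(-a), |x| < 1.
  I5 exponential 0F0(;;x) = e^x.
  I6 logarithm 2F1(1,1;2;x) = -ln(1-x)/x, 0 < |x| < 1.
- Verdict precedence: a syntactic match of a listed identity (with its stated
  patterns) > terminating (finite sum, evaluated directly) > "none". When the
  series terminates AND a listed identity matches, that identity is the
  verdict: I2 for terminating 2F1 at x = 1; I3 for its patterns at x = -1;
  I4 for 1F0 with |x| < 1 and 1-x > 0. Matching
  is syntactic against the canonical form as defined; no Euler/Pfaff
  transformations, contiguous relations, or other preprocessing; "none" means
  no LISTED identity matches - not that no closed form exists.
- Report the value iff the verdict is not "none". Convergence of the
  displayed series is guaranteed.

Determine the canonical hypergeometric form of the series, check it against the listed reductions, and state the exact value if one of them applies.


With C = -4: the canonical form is 2F1(-3/2, 4; 2; -7/9). Verdict: none - this 2F1 at x = -7/9 matches no listed pattern, and upper {-3/2, 4} holds no stopper.

Key step: t_0 = -4 here, and factor the ratio over Q (C = -4, x = -7/9): negated roots = parameters.
Step ratio: r(k) = (-7/9) * (k-3/2) (k+4) / [(k+2) (k+1)] - rational in k. x = (-7/9); t_0 = -4; negate the roots.


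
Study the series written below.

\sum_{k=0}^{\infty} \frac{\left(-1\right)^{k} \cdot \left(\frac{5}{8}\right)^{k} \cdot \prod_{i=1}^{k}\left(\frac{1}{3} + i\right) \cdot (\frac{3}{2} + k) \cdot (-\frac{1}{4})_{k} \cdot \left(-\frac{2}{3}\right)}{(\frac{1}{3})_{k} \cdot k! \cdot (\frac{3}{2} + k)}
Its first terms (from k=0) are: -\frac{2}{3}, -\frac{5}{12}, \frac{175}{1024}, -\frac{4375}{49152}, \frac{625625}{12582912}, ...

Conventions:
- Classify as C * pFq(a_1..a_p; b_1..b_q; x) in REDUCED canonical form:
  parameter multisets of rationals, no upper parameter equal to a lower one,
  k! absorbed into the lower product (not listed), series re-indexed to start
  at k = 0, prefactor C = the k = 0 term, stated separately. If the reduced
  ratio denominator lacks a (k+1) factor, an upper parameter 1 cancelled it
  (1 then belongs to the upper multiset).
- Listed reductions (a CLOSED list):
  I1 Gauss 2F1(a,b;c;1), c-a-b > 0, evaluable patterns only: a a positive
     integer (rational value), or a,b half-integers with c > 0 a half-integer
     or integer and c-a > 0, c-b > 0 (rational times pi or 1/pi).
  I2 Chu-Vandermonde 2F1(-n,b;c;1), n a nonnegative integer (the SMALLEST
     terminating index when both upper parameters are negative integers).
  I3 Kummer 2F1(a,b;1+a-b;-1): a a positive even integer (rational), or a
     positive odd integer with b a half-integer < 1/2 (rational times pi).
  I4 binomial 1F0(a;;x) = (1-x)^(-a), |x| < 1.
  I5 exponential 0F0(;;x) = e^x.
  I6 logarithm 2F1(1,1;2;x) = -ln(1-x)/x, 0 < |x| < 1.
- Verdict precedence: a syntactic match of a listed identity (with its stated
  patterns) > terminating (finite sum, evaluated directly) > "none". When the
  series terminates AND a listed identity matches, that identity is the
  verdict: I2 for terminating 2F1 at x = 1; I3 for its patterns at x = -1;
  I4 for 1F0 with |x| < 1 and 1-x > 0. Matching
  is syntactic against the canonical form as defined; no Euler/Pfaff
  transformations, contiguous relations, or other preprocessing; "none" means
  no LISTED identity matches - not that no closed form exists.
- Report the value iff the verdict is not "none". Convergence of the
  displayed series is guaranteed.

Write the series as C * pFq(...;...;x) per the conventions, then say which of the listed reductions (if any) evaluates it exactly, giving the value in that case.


The tell: x = -\frac{5}{8} and the running product (prefactor -2/3) telescopes to a rising factorial.
Ratio: r(k) = -\frac{5}{8} * (k-\frac{1}{4}) (k+\frac{4}{3}) / [(k+\frac{1}{3}) (k+1)] - rational in k, leading ratio -\frac{5}{8}; with t_0 = -\frac{2}{3}, classification follows.

x = -\frac{5}{8} here; the reduced form reads 2F1, upper {-\frac{1}{4}, \frac{4}{3}}, lower {\frac{1}{3}}, C = -\frac{2}{3}. Verdict: none. No listed pattern accepts 2F1(-\frac{1}{4}, \frac{4}{3}; \frac{1}{3}; -\frac{5}{8}).


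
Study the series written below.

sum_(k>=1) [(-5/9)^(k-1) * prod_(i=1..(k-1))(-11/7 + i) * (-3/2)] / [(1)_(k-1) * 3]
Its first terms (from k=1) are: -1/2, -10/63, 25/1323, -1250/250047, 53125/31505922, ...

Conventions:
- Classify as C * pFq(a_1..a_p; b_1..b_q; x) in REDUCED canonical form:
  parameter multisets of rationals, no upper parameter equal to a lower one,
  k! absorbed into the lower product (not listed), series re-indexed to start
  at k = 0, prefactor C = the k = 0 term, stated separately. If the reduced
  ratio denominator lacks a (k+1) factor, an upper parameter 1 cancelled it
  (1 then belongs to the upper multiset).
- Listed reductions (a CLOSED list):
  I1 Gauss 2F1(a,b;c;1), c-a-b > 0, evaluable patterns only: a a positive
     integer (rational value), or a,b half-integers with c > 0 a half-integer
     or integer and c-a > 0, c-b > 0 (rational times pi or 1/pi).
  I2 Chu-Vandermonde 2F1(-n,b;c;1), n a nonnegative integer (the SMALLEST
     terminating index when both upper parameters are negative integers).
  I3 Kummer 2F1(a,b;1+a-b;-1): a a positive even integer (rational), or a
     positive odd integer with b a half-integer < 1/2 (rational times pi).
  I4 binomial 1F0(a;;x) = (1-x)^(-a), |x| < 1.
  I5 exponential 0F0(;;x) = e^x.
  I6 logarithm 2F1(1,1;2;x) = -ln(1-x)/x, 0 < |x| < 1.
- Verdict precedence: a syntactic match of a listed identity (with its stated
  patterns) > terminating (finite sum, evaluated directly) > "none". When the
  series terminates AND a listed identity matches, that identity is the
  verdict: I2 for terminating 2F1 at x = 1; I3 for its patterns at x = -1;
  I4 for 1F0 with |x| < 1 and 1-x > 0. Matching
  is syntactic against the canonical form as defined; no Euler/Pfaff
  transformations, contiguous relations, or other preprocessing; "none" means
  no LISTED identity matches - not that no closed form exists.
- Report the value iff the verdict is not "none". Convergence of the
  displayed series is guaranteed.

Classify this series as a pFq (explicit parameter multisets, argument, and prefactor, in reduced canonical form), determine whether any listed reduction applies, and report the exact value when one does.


Key observation: from the first term -1/2: the constant factors (prefactor -1/2) combine into one prefactor.
Term ratio: r(k) = (-5/9) * (k-4/7) / [(k+1)] - rational; roots negated = parameters, x = (-5/9), C = -1/2.

This is -1/2 * 1F0(-4/7; -; -5/9) in reduced canonical form. Verdict (x = -5/9): binomial (I4) applies (the 1F0 binomial series: exponent 4/7, x = -5/9). Its exact value is (-1/2) * (14/9)^(4/7).


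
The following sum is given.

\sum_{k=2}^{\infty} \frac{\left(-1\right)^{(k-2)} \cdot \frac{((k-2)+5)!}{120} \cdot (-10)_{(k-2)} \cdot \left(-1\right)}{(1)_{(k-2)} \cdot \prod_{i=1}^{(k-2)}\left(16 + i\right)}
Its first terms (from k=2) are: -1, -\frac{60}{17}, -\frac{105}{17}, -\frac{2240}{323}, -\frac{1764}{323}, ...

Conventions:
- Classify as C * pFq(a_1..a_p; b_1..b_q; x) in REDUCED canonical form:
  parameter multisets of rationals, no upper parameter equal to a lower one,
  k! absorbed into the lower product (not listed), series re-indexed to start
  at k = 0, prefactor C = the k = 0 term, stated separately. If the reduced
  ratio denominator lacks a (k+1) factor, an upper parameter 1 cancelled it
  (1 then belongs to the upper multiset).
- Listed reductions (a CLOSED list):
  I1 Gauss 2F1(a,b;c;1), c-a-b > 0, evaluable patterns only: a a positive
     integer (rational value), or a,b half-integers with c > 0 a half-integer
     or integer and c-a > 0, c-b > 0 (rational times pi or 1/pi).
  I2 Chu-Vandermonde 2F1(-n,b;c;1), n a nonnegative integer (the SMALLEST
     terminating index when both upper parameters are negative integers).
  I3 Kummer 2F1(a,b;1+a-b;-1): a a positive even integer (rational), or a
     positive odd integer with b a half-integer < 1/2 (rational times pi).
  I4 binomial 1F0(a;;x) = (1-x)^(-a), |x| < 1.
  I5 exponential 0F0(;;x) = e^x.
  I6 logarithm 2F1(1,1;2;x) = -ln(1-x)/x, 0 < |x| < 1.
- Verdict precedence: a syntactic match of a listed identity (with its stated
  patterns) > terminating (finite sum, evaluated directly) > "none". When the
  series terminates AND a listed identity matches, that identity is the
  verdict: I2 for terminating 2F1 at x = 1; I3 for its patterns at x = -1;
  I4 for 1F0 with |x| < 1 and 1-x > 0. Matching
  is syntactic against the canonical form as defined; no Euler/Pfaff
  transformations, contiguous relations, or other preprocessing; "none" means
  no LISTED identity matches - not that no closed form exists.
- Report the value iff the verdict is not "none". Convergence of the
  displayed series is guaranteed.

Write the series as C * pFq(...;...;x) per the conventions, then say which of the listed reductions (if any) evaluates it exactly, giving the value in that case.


Canonical form: C = -1 times 2F1 with upper {-10, 6}, lower {17}, x = -1. Verdict: the Kummer evaluation I3 applies (x = -1; c = 17 equals 1+a-b for upper {-10, 6}: listed pattern). Hence: -28.

The tell: t_0 being -1, the factorial ratio (prefactor -1) (k+a-1)!/(a-1)! is a rising factorial (a)_k.
Term ratio: r(k) = -1 * (k-10) (k+6) / [(k+17) (k+1)] - rational; roots negated = parameters, x = -1, C = -1.


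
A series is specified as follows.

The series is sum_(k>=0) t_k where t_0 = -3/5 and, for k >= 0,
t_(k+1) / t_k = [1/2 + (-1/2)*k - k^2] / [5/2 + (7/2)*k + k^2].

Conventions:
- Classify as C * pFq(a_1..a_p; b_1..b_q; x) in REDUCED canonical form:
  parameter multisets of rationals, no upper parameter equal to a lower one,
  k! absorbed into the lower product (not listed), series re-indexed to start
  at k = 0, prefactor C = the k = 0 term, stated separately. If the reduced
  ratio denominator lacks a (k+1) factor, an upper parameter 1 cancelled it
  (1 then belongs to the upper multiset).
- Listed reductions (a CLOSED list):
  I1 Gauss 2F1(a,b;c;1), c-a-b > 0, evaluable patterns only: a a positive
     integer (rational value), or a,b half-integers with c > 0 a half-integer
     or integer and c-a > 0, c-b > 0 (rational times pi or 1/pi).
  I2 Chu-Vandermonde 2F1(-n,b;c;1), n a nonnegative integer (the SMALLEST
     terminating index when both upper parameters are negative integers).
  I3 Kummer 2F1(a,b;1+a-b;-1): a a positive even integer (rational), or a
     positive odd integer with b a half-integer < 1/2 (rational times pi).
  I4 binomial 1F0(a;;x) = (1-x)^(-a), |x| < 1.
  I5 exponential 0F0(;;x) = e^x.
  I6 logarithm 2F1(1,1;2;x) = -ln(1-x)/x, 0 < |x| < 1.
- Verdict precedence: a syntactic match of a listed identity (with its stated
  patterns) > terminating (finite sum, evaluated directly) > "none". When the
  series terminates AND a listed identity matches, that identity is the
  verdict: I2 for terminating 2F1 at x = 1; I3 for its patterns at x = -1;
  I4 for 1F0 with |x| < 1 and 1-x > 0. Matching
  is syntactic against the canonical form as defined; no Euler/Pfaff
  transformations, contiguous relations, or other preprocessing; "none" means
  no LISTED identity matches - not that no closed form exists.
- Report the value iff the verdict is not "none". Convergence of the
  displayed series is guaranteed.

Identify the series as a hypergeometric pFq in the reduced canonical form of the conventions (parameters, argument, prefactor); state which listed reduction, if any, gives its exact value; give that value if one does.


The series (x = -1) is 2F1: upper {-1/2, 1}, lower {5/2}, prefactor -3/5. Verdict at x = -1: the Kummer evaluation I3 matches (x = -1; c = 5/2 equals 1+a-b for upper {-1/2, 1}: listed pattern). Exact value: (-9/40) * pi.

The tell: t_0 being -3/5, roots of the ratio polynomials (prefactor -3/5) are the negated parameters.
Consecutive-term ratio: r(k) = (-1) * (k-1/2) (k+1) / [(k+5/2) (k+1)] - poly over poly, x = (-1) from leading terms; C = -3/5 at k = 0.
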